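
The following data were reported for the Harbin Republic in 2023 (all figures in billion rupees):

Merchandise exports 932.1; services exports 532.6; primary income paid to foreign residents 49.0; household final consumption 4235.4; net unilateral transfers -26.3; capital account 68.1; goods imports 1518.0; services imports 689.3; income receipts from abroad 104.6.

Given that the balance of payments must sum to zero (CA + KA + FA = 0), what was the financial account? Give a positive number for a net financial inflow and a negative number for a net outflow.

Goods balance = 932.1 - 1518.0 = -585.9
Services balance = 532.6 - 689.3 = -156.7
Trade balance (goods + services) = -585.9 + (-156.7) = -742.6
Net primary income = 104.6 - 49.0 = 55.6
Net secondary income = -26.3
Current account = -742.6 + 55.6 + (-26.3) = -713.3
Financial account = -(-713.3 + 68.1) = 645.2

645.2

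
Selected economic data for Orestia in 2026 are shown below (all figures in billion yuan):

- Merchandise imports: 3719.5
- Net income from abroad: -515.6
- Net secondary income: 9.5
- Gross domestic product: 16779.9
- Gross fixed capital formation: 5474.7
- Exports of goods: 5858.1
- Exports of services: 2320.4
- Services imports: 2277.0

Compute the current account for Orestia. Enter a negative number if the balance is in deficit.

1675.9

Goods balance = 5858.1 - 3719.5 = 2138.6
Services balance = 2320.4 - 2277.0 = 43.4
Trade balance (goods + services) = 2138.6 + 43.4 = 2182.0
Net primary income = -515.6
Net secondary income = 9.5
Current account = 2182.0 + (-515.6) + 9.5 = 1675.9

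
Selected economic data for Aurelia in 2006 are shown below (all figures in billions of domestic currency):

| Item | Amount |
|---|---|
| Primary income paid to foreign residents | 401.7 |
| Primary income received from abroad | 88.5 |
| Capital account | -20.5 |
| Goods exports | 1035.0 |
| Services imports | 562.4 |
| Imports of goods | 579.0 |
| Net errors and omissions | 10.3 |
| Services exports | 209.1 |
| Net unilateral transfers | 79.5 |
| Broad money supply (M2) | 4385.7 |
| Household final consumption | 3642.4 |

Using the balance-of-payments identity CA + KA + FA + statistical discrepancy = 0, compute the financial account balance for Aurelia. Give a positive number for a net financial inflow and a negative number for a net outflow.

Goods balance = 1035.0 - 579.0 = 456.0
Services balance = 209.1 - 562.4 = -353.3
Trade balance (goods + services) = 456.0 + (-353.3) = 102.7
Net primary income = 88.5 - 401.7 = -313.2
Net secondary income = 79.5
Current account = 102.7 + (-313.2) + 79.5 = -131.0
Financial account = -(-131.0 + (-20.5) + 10.3) = 141.2

141.2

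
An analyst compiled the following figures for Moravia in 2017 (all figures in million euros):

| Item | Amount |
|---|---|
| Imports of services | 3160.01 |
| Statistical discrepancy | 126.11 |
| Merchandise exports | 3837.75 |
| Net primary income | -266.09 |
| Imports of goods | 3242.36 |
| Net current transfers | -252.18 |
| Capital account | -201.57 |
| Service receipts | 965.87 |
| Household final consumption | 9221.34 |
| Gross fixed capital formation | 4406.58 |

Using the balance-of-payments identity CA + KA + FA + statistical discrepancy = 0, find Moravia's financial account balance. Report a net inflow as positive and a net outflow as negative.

2192.48

Goods balance = 3837.75 - 3242.36 = 595.39
Services balance = 965.87 - 3160.01 = -2194.14
Trade balance (goods + services) = 595.39 + (-2194.14) = -1598.75
Net primary income = -266.09
Net secondary income = -252.18
Current account = -1598.75 + (-266.09) + (-252.18) = -2117.02
Financial account = -(-2117.02 + (-201.57) + 126.11) = 2192.48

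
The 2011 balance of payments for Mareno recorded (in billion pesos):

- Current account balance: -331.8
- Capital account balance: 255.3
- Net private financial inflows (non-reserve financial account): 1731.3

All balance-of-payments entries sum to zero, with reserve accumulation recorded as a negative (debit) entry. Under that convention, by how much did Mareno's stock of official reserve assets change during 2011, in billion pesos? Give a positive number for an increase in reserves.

1654.8

Official reserve transactions balance = -((-331.8) + 255.3 + 1731.3) = -1654.8
An accumulation of reserves is recorded as a debit (negative entry), so the change in the stock of reserves is the negative of that balance.
Change in official reserves = -(-1654.8) = 1654.8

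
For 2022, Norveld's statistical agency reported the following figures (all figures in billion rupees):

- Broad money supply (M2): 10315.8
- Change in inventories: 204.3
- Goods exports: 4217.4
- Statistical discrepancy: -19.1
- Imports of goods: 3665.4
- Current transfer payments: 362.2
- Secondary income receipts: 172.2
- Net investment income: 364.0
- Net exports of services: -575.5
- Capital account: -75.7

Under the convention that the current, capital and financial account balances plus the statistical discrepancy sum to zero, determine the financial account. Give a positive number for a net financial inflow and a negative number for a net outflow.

Goods balance = 4217.4 - 3665.4 = 552.0
Services balance = -575.5
Trade balance (goods + services) = 552.0 + (-575.5) = -23.5
Net primary income = 364.0
Net secondary income = 172.2 - 362.2 = -190.0
Current account = -23.5 + 364.0 + (-190.0) = 150.5
Financial account = -(150.5 + (-75.7) + (-19.1)) = -55.7

-55.7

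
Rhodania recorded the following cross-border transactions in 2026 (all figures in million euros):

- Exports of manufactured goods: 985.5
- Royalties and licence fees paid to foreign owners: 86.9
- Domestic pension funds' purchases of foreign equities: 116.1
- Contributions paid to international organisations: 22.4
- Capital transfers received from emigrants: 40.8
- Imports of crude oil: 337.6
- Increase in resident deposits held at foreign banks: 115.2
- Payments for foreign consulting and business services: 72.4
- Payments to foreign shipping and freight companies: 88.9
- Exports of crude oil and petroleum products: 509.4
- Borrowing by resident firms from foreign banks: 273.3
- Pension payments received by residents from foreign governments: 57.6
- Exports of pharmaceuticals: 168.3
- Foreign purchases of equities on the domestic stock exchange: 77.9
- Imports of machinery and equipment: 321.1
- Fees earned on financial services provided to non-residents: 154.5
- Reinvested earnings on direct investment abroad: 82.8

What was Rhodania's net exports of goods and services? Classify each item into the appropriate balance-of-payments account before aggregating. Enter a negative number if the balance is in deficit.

Goods: 985.5 + 509.4 + 168.3 - 337.6 - 321.1 = 1004.5
Services: 154.5 - 88.9 - 86.9 - 72.4 = -93.7
Trade balance = 1004.5 + (-93.7) = 910.8
(Excluded from the trade balance — financial account: domestic pension funds' purchases of foreign equities 116.1, increase in resident deposits held at foreign banks 115.2, borrowing by resident firms from foreign banks 273.3, foreign purchases of equities on the domestic stock exchange 77.9; secondary income: contributions paid to international organisations 22.4, pension payments received by residents from foreign governments 57.6; capital account: capital transfers received from emigrants 40.8; primary income: reinvested earnings on direct investment abroad 82.8.)

910.8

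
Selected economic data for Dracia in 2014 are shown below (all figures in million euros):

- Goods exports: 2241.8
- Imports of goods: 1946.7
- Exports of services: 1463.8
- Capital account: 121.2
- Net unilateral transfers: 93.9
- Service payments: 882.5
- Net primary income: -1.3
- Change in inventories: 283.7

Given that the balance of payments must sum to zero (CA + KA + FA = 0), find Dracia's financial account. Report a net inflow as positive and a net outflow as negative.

Goods balance = 2241.8 - 1946.7 = 295.1
Services balance = 1463.8 - 882.5 = 581.3
Trade balance (goods + services) = 295.1 + 581.3 = 876.4
Net primary income = -1.3
Net secondary income = 93.9
Current account = 876.4 + (-1.3) + 93.9 = 969.0
Financial account = -(969.0 + 121.2) = -1090.2

-1090.2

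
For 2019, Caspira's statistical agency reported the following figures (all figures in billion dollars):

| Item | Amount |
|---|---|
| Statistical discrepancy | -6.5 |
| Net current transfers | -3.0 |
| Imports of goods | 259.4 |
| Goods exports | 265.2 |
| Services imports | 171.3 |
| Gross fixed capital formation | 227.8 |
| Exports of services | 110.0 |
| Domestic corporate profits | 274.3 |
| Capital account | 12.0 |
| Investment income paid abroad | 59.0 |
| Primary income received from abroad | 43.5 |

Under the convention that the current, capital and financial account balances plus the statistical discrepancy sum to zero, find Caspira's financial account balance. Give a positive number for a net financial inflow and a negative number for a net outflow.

68.5

Goods balance = 265.2 - 259.4 = 5.8
Services balance = 110.0 - 171.3 = -61.3
Trade balance (goods + services) = 5.8 + (-61.3) = -55.5
Net primary income = 43.5 - 59.0 = -15.5
Net secondary income = -3.0
Current account = -55.5 + (-15.5) + (-3.0) = -74.0
Financial account = -(-74.0 + 12.0 + (-6.5)) = 68.5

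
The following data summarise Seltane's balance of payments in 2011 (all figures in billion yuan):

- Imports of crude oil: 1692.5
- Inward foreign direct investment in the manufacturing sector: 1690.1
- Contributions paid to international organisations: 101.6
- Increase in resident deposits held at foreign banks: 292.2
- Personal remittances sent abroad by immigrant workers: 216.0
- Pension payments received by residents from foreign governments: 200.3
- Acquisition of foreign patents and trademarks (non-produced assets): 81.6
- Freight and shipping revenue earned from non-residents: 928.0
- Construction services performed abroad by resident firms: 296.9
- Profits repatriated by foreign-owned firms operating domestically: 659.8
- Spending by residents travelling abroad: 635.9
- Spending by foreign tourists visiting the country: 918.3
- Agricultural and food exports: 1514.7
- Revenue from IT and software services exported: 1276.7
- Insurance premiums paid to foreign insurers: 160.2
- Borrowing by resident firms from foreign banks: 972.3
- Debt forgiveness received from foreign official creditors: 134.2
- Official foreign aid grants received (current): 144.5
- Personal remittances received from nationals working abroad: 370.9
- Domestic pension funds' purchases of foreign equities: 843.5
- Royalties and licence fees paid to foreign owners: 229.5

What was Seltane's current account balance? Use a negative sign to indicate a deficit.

1954.8

Goods: -1692.5 + 1514.7 = -177.8
Services: -635.9 + 928.0 - 229.5 + 918.3 - 160.2 + 296.9 + 1276.7 = 2394.3
Primary income: -659.8
Secondary income: 200.3 + 144.5 + 370.9 - 216.0 - 101.6 = 398.1
Current account = (-177.8) + 2394.3 + (-659.8) + 398.1 = 1954.8
(Excluded from the current account — financial account: inward foreign direct investment in the manufacturing sector 1690.1, increase in resident deposits held at foreign banks 292.2, borrowing by resident firms from foreign banks 972.3, domestic pension funds' purchases of foreign equities 843.5; capital account: acquisition of foreign patents and trademarks (non-produced assets) 81.6, debt forgiveness received from foreign official creditors 134.2.)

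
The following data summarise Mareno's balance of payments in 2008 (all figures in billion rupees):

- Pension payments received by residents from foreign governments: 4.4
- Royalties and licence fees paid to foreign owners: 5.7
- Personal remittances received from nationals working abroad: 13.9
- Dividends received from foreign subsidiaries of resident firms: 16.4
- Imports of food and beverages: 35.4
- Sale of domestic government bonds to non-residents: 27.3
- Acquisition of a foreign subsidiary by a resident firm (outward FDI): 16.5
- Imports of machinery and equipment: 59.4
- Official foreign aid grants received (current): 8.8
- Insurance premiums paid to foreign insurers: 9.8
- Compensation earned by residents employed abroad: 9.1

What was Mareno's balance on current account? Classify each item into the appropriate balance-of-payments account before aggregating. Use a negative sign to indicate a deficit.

-57.7

Goods: -35.4 - 59.4 = -94.8
Services: -5.7 - 9.8 = -15.5
Primary income: 9.1 + 16.4 = 25.5
Secondary income: 4.4 + 8.8 + 13.9 = 27.1
Current account = (-94.8) + (-15.5) + 25.5 + 27.1 = -57.7
(Excluded from the current account — financial account: sale of domestic government bonds to non-residents 27.3, acquisition of a foreign subsidiary by a resident firm (outward FDI) 16.5.)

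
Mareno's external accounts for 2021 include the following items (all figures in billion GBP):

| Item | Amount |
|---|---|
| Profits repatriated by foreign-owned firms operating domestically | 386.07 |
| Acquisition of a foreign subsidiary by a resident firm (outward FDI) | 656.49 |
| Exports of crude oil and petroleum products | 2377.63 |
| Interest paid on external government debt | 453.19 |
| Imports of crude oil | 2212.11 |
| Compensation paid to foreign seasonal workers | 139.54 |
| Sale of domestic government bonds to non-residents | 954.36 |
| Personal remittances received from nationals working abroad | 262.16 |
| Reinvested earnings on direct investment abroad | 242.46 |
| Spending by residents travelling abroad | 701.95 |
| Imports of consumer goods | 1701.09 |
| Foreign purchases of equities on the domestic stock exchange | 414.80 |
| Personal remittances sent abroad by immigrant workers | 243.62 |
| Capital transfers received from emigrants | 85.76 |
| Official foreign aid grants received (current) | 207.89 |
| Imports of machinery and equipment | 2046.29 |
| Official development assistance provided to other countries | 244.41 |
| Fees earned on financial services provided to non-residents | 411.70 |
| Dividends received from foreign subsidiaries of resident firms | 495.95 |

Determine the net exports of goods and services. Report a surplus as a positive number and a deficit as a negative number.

Goods: -2212.11 + 2377.63 - 2046.29 - 1701.09 = -3581.86
Services: 411.70 - 701.95 = -290.25
Trade balance = -3581.86 + (-290.25) = -3872.11
(Excluded from the trade balance — primary income: profits repatriated by foreign-owned firms operating domestically 386.07, interest paid on external government debt 453.19, compensation paid to foreign seasonal workers 139.54, reinvested earnings on direct investment abroad 242.46, dividends received from foreign subsidiaries of resident firms 495.95; financial account: acquisition of a foreign subsidiary by a resident firm (outward FDI) 656.49, sale of domestic government bonds to non-residents 954.36, foreign purchases of equities on the domestic stock exchange 414.80; secondary income: personal remittances received from nationals working abroad 262.16, personal remittances sent abroad by immigrant workers 243.62, official foreign aid grants received (current) 207.89, official development assistance provided to other countries 244.41; capital account: capital transfers received from emigrants 85.76.)

-3872.11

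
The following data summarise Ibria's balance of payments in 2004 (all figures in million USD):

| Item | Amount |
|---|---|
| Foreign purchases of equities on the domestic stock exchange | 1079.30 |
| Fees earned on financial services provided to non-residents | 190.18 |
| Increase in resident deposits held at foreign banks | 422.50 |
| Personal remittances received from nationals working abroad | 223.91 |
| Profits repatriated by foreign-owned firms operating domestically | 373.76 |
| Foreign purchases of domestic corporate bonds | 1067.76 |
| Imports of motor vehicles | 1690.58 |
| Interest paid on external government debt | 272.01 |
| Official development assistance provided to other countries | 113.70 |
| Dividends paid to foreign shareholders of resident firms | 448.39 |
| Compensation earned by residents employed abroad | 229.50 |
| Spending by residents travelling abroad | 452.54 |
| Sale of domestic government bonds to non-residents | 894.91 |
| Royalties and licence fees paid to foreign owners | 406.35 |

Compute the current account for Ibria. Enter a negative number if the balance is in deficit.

-3113.74

Goods: -1690.58
Services: -452.54 - 406.35 + 190.18 = -668.71
Primary income: -448.39 - 373.76 - 272.01 + 229.50 = -864.66
Secondary income: 223.91 - 113.70 = 110.21
Current account = (-1690.58) + (-668.71) + (-864.66) + 110.21 = -3113.74
(Excluded from the current account — financial account: foreign purchases of equities on the domestic stock exchange 1079.30, increase in resident deposits held at foreign banks 422.50, foreign purchases of domestic corporate bonds 1067.76, sale of domestic government bonds to non-residents 894.91.)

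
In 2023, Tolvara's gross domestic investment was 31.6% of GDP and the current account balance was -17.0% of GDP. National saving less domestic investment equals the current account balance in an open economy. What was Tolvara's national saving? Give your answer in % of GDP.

S - I = CA (net lending to the rest of the world).
S = I + CA = 31.6 + (-17.0) = 14.6

14.6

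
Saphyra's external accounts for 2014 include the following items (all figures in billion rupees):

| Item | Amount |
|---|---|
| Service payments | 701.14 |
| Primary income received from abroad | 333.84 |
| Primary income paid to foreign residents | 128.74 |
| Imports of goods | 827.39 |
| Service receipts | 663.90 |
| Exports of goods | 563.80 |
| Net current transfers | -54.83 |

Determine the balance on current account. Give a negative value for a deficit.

-150.56

Goods balance = 563.80 - 827.39 = -263.59
Services balance = 663.90 - 701.14 = -37.24
Trade balance (goods + services) = -263.59 + (-37.24) = -300.83
Net primary income = 333.84 - 128.74 = 205.10
Net secondary income = -54.83
Current account = -300.83 + 205.10 + (-54.83) = -150.56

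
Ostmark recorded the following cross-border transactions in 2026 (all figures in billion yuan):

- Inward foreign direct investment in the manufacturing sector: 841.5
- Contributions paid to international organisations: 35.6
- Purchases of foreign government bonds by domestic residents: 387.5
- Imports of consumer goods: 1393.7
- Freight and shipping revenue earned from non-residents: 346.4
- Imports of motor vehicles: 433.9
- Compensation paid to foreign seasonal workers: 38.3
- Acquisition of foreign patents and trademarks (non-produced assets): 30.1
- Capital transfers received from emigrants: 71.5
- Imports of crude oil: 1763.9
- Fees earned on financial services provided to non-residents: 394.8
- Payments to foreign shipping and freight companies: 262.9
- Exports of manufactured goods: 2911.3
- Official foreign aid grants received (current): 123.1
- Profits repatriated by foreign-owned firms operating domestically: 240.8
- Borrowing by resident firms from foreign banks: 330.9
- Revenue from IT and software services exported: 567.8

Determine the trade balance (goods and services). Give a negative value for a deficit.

365.9

Goods: -1763.9 - 433.9 + 2911.3 - 1393.7 = -680.2
Services: 346.4 + 567.8 + 394.8 - 262.9 = 1046.1
Trade balance = -680.2 + 1046.1 = 365.9
(Excluded from the trade balance — financial account: inward foreign direct investment in the manufacturing sector 841.5, purchases of foreign government bonds by domestic residents 387.5, borrowing by resident firms from foreign banks 330.9; secondary income: contributions paid to international organisations 35.6, official foreign aid grants received (current) 123.1; primary income: compensation paid to foreign seasonal workers 38.3, profits repatriated by foreign-owned firms operating domestically 240.8; capital account: acquisition of foreign patents and trademarks (non-produced assets) 30.1, capital transfers received from emigrants 71.5.)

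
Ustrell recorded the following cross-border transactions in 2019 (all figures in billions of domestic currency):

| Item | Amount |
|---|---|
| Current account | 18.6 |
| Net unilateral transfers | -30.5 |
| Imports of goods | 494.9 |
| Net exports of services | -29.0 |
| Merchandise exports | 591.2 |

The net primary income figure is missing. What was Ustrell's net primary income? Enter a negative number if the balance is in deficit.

-18.2

Current account = goods balance + services balance + net primary income + net secondary income
Sum of the known components = 36.8
Net primary income = CA - (known components) = 18.6 - 36.8 = -18.2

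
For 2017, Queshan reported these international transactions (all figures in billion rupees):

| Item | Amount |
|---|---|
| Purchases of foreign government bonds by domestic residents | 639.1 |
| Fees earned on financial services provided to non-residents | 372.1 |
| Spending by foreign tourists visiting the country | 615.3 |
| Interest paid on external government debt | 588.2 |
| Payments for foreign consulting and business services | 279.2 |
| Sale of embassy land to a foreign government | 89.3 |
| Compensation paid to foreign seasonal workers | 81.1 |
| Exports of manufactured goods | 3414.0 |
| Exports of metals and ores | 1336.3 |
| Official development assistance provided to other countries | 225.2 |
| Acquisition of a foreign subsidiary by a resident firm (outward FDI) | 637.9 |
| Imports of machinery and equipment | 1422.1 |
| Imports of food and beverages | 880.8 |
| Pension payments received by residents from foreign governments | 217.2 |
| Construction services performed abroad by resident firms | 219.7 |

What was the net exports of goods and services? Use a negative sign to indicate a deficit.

Goods: -880.8 - 1422.1 + 3414.0 + 1336.3 = 2447.4
Services: 372.1 - 279.2 + 219.7 + 615.3 = 927.9
Trade balance = 2447.4 + 927.9 = 3375.3
(Excluded from the trade balance — financial account: purchases of foreign government bonds by domestic residents 639.1, acquisition of a foreign subsidiary by a resident firm (outward FDI) 637.9; primary income: interest paid on external government debt 588.2, compensation paid to foreign seasonal workers 81.1; capital account: sale of embassy land to a foreign government 89.3; secondary income: official development assistance provided to other countries 225.2, pension payments received by residents from foreign governments 217.2.)

3375.3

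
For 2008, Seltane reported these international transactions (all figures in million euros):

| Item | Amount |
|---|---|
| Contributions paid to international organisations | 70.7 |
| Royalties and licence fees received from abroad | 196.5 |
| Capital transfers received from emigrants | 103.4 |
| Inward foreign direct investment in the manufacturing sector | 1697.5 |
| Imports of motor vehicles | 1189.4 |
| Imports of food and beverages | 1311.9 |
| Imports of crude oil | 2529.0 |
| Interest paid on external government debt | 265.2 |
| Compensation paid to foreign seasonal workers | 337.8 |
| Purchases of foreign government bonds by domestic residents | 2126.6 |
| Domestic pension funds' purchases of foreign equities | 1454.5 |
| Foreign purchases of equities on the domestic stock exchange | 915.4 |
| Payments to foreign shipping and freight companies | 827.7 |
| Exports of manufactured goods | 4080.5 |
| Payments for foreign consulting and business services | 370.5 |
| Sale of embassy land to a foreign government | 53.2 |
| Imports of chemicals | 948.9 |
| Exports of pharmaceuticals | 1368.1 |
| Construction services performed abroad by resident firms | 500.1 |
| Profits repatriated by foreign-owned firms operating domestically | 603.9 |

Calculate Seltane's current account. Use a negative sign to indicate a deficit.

-2309.8

Goods: -1311.9 - 1189.4 - 2529.0 + 4080.5 - 948.9 + 1368.1 = -530.6
Services: 500.1 + 196.5 - 827.7 - 370.5 = -501.6
Primary income: -337.8 - 265.2 - 603.9 = -1206.9
Secondary income: -70.7
Current account = (-530.6) + (-501.6) + (-1206.9) + (-70.7) = -2309.8
(Excluded from the current account — capital account: capital transfers received from emigrants 103.4, sale of embassy land to a foreign government 53.2; financial account: inward foreign direct investment in the manufacturing sector 1697.5, purchases of foreign government bonds by domestic residents 2126.6, domestic pension funds' purchases of foreign equities 1454.5, foreign purchases of equities on the domestic stock exchange 915.4.)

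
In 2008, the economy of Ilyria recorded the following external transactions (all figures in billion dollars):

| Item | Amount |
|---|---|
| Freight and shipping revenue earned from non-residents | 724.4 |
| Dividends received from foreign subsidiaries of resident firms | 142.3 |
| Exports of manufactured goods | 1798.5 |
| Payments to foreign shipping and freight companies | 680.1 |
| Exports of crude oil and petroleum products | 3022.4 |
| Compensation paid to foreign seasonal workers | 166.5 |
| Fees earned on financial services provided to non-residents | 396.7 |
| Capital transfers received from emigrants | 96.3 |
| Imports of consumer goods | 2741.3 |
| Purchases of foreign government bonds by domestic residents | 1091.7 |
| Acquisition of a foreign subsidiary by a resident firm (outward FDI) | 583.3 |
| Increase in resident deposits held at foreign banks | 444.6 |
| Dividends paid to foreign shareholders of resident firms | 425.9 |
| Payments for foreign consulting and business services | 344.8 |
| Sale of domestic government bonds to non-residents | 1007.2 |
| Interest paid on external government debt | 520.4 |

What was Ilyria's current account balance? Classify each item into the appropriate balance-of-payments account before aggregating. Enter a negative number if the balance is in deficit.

1205.3

Goods: 1798.5 - 2741.3 + 3022.4 = 2079.6
Services: 396.7 + 724.4 - 344.8 - 680.1 = 96.2
Primary income: -166.5 - 425.9 + 142.3 - 520.4 = -970.5
Current account = 2079.6 + 96.2 + (-970.5) = 1205.3
(Excluded from the current account — capital account: capital transfers received from emigrants 96.3; financial account: purchases of foreign government bonds by domestic residents 1091.7, acquisition of a foreign subsidiary by a resident firm (outward FDI) 583.3, increase in resident deposits held at foreign banks 444.6, sale of domestic government bonds to non-residents 1007.2.)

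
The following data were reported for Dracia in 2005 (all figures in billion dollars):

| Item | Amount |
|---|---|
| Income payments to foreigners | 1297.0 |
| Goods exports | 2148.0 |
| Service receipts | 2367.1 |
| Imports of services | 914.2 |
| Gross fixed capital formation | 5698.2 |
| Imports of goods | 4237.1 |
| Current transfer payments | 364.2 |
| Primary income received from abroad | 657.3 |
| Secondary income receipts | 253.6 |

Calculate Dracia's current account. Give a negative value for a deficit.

Goods balance = 2148.0 - 4237.1 = -2089.1
Services balance = 2367.1 - 914.2 = 1452.9
Trade balance (goods + services) = -2089.1 + 1452.9 = -636.2
Net primary income = 657.3 - 1297.0 = -639.7
Net secondary income = 253.6 - 364.2 = -110.6
Current account = -636.2 + (-639.7) + (-110.6) = -1386.5

-1386.5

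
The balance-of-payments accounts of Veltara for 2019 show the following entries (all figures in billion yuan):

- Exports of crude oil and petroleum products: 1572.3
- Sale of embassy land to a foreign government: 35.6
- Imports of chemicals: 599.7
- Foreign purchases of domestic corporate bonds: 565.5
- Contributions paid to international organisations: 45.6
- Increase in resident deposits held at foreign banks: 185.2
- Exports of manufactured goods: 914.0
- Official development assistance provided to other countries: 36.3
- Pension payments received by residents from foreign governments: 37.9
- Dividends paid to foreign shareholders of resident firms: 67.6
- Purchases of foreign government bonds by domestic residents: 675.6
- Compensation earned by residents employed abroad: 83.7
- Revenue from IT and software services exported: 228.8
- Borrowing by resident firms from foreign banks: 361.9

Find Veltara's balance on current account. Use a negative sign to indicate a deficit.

2087.5

Goods: 1572.3 + 914.0 - 599.7 = 1886.6
Services: 228.8
Primary income: 83.7 - 67.6 = 16.1
Secondary income: -45.6 - 36.3 + 37.9 = -44.0
Current account = 1886.6 + 228.8 + 16.1 + (-44.0) = 2087.5
(Excluded from the current account — capital account: sale of embassy land to a foreign government 35.6; financial account: foreign purchases of domestic corporate bonds 565.5, increase in resident deposits held at foreign banks 185.2, purchases of foreign government bonds by domestic residents 675.6, borrowing by resident firms from foreign banks 361.9.)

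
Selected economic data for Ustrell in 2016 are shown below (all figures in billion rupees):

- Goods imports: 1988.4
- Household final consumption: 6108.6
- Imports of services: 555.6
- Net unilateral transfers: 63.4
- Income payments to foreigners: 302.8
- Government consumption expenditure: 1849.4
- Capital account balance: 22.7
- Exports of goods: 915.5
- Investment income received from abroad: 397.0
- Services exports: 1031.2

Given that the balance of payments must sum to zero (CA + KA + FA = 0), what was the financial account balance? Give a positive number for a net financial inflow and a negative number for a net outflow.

Goods balance = 915.5 - 1988.4 = -1072.9
Services balance = 1031.2 - 555.6 = 475.6
Trade balance (goods + services) = -1072.9 + 475.6 = -597.3
Net primary income = 397.0 - 302.8 = 94.2
Net secondary income = 63.4
Current account = -597.3 + 94.2 + 63.4 = -439.7
Financial account = -(-439.7 + 22.7) = 417.0

417.0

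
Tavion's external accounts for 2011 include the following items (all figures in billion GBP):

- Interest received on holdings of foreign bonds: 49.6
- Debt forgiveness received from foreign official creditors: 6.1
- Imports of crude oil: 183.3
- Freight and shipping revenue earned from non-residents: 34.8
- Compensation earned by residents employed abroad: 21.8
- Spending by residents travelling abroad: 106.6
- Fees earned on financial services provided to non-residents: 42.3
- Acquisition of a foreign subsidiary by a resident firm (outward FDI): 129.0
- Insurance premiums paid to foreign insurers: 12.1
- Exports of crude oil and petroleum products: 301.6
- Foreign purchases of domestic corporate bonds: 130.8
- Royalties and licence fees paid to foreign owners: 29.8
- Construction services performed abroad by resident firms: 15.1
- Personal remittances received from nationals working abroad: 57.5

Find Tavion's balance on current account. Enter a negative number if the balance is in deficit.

190.9

Goods: -183.3 + 301.6 = 118.3
Services: 15.1 + 42.3 - 12.1 - 106.6 + 34.8 - 29.8 = -56.3
Primary income: 49.6 + 21.8 = 71.4
Secondary income: 57.5
Current account = 118.3 + (-56.3) + 71.4 + 57.5 = 190.9
(Excluded from the current account — capital account: debt forgiveness received from foreign official creditors 6.1; financial account: acquisition of a foreign subsidiary by a resident firm (outward FDI) 129.0, foreign purchases of domestic corporate bonds 130.8.)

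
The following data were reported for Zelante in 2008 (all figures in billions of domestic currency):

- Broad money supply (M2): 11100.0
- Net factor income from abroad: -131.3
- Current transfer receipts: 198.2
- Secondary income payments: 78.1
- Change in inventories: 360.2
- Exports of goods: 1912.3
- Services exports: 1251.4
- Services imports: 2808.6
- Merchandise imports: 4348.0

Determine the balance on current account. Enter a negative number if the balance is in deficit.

Goods balance = 1912.3 - 4348.0 = -2435.7
Services balance = 1251.4 - 2808.6 = -1557.2
Trade balance (goods + services) = -2435.7 + (-1557.2) = -3992.9
Net primary income = -131.3
Net secondary income = 198.2 - 78.1 = 120.1
Current account = -3992.9 + (-131.3) + 120.1 = -4004.1

-4004.1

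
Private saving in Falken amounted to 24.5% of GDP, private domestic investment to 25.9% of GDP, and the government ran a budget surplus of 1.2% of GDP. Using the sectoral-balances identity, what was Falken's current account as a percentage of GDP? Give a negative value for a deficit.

-0.2

By the sectoral-balances identity, CA = (S_private - I) + (T - G).
Private balance = 24.5 - 25.9 = -1.4
Government balance (T - G) = 1.2
CA = -1.4 + 1.2 = -0.2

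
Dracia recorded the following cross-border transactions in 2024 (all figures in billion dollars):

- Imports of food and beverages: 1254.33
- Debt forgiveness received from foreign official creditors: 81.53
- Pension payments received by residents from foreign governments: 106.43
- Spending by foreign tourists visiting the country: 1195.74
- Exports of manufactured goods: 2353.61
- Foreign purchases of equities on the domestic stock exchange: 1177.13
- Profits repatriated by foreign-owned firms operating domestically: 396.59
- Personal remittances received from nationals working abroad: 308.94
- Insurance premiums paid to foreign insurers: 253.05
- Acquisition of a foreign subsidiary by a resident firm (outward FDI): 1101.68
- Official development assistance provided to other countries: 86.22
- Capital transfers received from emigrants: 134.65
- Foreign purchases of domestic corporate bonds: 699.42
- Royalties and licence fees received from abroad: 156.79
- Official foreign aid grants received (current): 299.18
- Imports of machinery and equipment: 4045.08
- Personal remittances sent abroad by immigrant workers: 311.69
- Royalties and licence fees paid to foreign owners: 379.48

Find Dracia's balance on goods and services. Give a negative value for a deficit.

Goods: -4045.08 - 1254.33 + 2353.61 = -2945.80
Services: 1195.74 + 156.79 - 379.48 - 253.05 = 720.00
Trade balance = -2945.80 + 720.00 = -2225.80
(Excluded from the trade balance — capital account: debt forgiveness received from foreign official creditors 81.53, capital transfers received from emigrants 134.65; secondary income: pension payments received by residents from foreign governments 106.43, personal remittances received from nationals working abroad 308.94, official development assistance provided to other countries 86.22, official foreign aid grants received (current) 299.18, personal remittances sent abroad by immigrant workers 311.69; financial account: foreign purchases of equities on the domestic stock exchange 1177.13, acquisition of a foreign subsidiary by a resident firm (outward FDI) 1101.68, foreign purchases of domestic corporate bonds 699.42; primary income: profits repatriated by foreign-owned firms operating domestically 396.59.)

-2225.80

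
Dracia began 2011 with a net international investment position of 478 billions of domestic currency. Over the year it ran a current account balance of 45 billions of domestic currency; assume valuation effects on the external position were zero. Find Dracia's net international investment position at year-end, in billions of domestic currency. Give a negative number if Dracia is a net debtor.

523

With no valuation effects, change in NIIP = current account = 45
End-of-year NIIP = 478 + 45 = 523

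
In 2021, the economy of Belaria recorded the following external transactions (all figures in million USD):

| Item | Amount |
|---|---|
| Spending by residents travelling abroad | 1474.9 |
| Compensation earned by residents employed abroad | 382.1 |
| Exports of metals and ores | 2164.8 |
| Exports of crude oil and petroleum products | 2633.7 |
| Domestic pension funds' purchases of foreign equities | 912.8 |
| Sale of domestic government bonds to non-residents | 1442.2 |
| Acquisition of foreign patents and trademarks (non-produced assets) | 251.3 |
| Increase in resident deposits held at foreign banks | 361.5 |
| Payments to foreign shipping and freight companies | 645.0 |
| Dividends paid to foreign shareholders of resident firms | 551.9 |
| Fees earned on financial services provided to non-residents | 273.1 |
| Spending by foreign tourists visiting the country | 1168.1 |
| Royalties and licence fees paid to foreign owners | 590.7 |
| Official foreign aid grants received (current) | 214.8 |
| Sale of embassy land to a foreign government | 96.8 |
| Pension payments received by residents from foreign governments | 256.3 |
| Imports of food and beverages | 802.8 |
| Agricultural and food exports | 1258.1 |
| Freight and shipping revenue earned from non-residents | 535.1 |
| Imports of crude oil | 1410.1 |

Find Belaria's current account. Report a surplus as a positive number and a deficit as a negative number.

3410.7

Goods: 2164.8 + 2633.7 - 1410.1 + 1258.1 - 802.8 = 3843.7
Services: 273.1 + 1168.1 - 1474.9 + 535.1 - 645.0 - 590.7 = -734.3
Primary income: 382.1 - 551.9 = -169.8
Secondary income: 256.3 + 214.8 = 471.1
Current account = 3843.7 + (-734.3) + (-169.8) + 471.1 = 3410.7
(Excluded from the current account — financial account: domestic pension funds' purchases of foreign equities 912.8, sale of domestic government bonds to non-residents 1442.2, increase in resident deposits held at foreign banks 361.5; capital account: acquisition of foreign patents and trademarks (non-produced assets) 251.3, sale of embassy land to a foreign government 96.8.)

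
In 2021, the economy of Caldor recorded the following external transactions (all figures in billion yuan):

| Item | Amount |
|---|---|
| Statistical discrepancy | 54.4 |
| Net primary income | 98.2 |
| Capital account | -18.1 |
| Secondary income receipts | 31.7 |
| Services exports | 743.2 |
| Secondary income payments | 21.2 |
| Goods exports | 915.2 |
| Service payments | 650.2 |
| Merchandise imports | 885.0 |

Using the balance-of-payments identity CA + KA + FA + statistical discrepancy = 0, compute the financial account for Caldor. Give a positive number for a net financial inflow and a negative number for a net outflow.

Goods balance = 915.2 - 885.0 = 30.2
Services balance = 743.2 - 650.2 = 93.0
Trade balance (goods + services) = 30.2 + 93.0 = 123.2
Net primary income = 98.2
Net secondary income = 31.7 - 21.2 = 10.5
Current account = 123.2 + 98.2 + 10.5 = 231.9
Financial account = -(231.9 + (-18.1) + 54.4) = -268.2

-268.2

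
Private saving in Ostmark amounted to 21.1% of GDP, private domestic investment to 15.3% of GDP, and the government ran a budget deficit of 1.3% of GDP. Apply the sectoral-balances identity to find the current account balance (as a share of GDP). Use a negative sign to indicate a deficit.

By the sectoral-balances identity, CA = (S_private - I) + (T - G).
Private balance = 21.1 - 15.3 = 5.8
Government balance (T - G) = -1.3
CA = 5.8 + (-1.3) = 4.5

4.5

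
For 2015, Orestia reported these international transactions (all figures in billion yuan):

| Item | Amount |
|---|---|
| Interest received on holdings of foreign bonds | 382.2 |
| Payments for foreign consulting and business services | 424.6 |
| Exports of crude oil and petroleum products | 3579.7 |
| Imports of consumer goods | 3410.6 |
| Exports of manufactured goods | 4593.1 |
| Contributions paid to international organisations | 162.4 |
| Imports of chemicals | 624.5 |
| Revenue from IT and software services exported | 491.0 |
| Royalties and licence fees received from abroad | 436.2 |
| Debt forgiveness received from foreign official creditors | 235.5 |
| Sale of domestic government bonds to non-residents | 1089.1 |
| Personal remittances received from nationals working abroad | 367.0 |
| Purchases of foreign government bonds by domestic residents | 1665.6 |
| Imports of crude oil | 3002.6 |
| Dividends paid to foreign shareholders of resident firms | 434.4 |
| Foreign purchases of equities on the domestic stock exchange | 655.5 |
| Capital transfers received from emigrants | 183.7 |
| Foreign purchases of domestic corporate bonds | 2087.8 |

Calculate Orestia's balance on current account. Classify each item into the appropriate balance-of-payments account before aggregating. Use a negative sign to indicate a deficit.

1790.1

Goods: -3002.6 + 4593.1 + 3579.7 - 624.5 - 3410.6 = 1135.1
Services: 491.0 - 424.6 + 436.2 = 502.6
Primary income: 382.2 - 434.4 = -52.2
Secondary income: 367.0 - 162.4 = 204.6
Current account = 1135.1 + 502.6 + (-52.2) + 204.6 = 1790.1
(Excluded from the current account — capital account: debt forgiveness received from foreign official creditors 235.5, capital transfers received from emigrants 183.7; financial account: sale of domestic government bonds to non-residents 1089.1, purchases of foreign government bonds by domestic residents 1665.6, foreign purchases of equities on the domestic stock exchange 655.5, foreign purchases of domestic corporate bonds 2087.8.)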